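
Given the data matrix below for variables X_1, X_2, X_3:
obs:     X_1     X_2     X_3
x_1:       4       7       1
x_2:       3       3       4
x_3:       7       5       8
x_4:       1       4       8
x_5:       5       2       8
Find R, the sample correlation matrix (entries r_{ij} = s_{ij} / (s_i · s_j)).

Step 1 — column means:
  mean(X_1) = (4 + 3 + 7 + 1 + 5) / 5 = 20/5 = 4
  mean(X_2) = (7 + 3 + 5 + 4 + 2) / 5 = 21/5 = 4.2
  mean(X_3) = (1 + 4 + 8 + 8 + 8) / 5 = 29/5 = 5.8

Step 2 — sample variances and covariances s[i,j] = (1/(n-1)) · Σ_k (x_{k,i} - mean_i) · (x_{k,j} - mean_j), with n-1 = 4:
  s[X_1,X_1] = ((0)·(0) + (-1)·(-1) + (3)·(3) + (-3)·(-3) + (1)·(1)) / 4 = 20/4 = 5
  s[X_1,X_2] = ((0)·(2.8) + (-1)·(-1.2) + (3)·(0.8) + (-3)·(-0.2) + (1)·(-2.2)) / 4 = 2/4 = 0.5
  s[X_1,X_3] = ((0)·(-4.8) + (-1)·(-1.8) + (3)·(2.2) + (-3)·(2.2) + (1)·(2.2)) / 4 = 4/4 = 1
  s[X_2,X_2] = ((2.8)·(2.8) + (-1.2)·(-1.2) + (0.8)·(0.8) + (-0.2)·(-0.2) + (-2.2)·(-2.2)) / 4 = 14.8/4 = 3.7
  s[X_2,X_3] = ((2.8)·(-4.8) + (-1.2)·(-1.8) + (0.8)·(2.2) + (-0.2)·(2.2) + (-2.2)·(2.2)) / 4 = -14.8/4 = -3.7
  s[X_3,X_3] = ((-4.8)·(-4.8) + (-1.8)·(-1.8) + (2.2)·(2.2) + (2.2)·(2.2) + (2.2)·(2.2)) / 4 = 40.8/4 = 10.2
  Sample standard deviations s_i = √(s[i,i]):
  s(X_1) = √(5) = 2.2361
  s(X_2) = √(3.7) = 1.9235
  s(X_3) = √(10.2) = 3.1937

Step 3 — r_{ij} = s_{ij} / (s_i · s_j):
  r[X_1,X_1] = 1 (diagonal).
  r[X_1,X_2] = 0.5 / (2.2361 · 1.9235) = 0.5 / 4.3012 = 0.1162
  r[X_1,X_3] = 1 / (2.2361 · 3.1937) = 1 / 7.1414 = 0.14
  r[X_2,X_2] = 1 (diagonal).
  r[X_2,X_3] = -3.7 / (1.9235 · 3.1937) = -3.7 / 6.1433 = -0.6023
  r[X_3,X_3] = 1 (diagonal).

R is symmetric with unit diagonal. Assembling:

R = [[1, 0.1162, 0.14],
 [0.1162, 1, -0.6023],
 [0.14, -0.6023, 1]]


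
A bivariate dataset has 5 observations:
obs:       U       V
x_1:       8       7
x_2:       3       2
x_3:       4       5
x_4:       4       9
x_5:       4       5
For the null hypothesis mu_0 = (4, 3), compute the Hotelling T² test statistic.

Step 1 — sample mean vector:
  mean(U) = (8 + 3 + 4 + 4 + 4) / 5 = 23/5 = 4.6
  mean(V) = (7 + 2 + 5 + 9 + 5) / 5 = 28/5 = 5.6
  x̄ = (4.6, 5.6),  deviation x̄ - mu_0 = (4.6, 5.6) - (4, 3) = (0.6, 2.6).

Step 2 — sample covariance matrix, S[i,j] = (1/(n-1)) · Σ_k (x_{k,i} - mean_i) · (x_{k,j} - mean_j), divisor n-1 = 4:
  S[U,U] = ((3.4)·(3.4) + (-1.6)·(-1.6) + (-0.6)·(-0.6) + (-0.6)·(-0.6) + (-0.6)·(-0.6)) / 4 = 15.2/4 = 3.8
  S[U,V] = ((3.4)·(1.4) + (-1.6)·(-3.6) + (-0.6)·(-0.6) + (-0.6)·(3.4) + (-0.6)·(-0.6)) / 4 = 9.2/4 = 2.3
  S[V,V] = ((1.4)·(1.4) + (-3.6)·(-3.6) + (-0.6)·(-0.6) + (3.4)·(3.4) + (-0.6)·(-0.6)) / 4 = 27.2/4 = 6.8
  S = [[3.8, 2.3],
 [2.3, 6.8]].

Step 3 — invert S. det(S) = 3.8·6.8 - (2.3)² = 20.55.
  S^{-1} = (1/det) · [[d, -b], [-b, a]] = [[0.3309, -0.1119],
 [-0.1119, 0.1849]].

Step 4 — quadratic form (x̄ - mu_0)^T · S^{-1} · (x̄ - mu_0):
  S^{-1} · (x̄ - mu_0) = (-0.0925, 0.4136),
  (x̄ - mu_0)^T · [...] = (0.6)·(-0.0925) + (2.6)·(0.4136) = 1.02.

Step 5 — scale by n: T² = 5 · 1.02 = 5.0998.

T² ≈ 5.0998


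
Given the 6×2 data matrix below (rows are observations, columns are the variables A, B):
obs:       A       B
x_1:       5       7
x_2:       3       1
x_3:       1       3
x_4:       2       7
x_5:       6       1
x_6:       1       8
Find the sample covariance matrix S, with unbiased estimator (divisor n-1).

Step 1 — column means:
  mean(A) = (5 + 3 + 1 + 2 + 6 + 1) / 6 = 18/6 = 3
  mean(B) = (7 + 1 + 3 + 7 + 1 + 8) / 6 = 27/6 = 4.5

Step 2 — sample covariance S[i,j] = (1/(n-1)) · Σ_k (x_{k,i} - mean_i) · (x_{k,j} - mean_j), with n-1 = 5.
  S[A,A] = ((2)·(2) + (0)·(0) + (-2)·(-2) + (-1)·(-1) + (3)·(3) + (-2)·(-2)) / 5 = 22/5 = 4.4
  S[A,B] = ((2)·(2.5) + (0)·(-3.5) + (-2)·(-1.5) + (-1)·(2.5) + (3)·(-3.5) + (-2)·(3.5)) / 5 = -12/5 = -2.4
  S[B,B] = ((2.5)·(2.5) + (-3.5)·(-3.5) + (-1.5)·(-1.5) + (2.5)·(2.5) + (-3.5)·(-3.5) + (3.5)·(3.5)) / 5 = 51.5/5 = 10.3

S is symmetric (S[j,i] = S[i,j]). Assembling:

S = [[4.4, -2.4],
 [-2.4, 10.3]]


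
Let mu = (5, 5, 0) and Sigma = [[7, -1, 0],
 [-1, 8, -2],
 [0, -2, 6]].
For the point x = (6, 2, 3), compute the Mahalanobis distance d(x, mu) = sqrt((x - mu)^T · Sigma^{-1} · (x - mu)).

Step 1 — centre the observation: (x - mu) = (1, -3, 3).

Step 2 — invert Sigma (cofactor / det for 3×3, or solve directly):
  Sigma^{-1} = [[0.1457, 0.0199, 0.0066],
 [0.0199, 0.1391, 0.0464],
 [0.0066, 0.0464, 0.1821]].

Step 3 — form the quadratic (x - mu)^T · Sigma^{-1} · (x - mu):
  Sigma^{-1} · (x - mu) = (0.106, -0.2583, 0.4139).
  (x - mu)^T · [Sigma^{-1} · (x - mu)] = (1)·(0.106) + (-3)·(-0.2583) + (3)·(0.4139) = 2.1225.

Step 4 — take square root: d = √(2.1225) ≈ 1.4569.

d(x, mu) = √(2.1225) ≈ 1.4569


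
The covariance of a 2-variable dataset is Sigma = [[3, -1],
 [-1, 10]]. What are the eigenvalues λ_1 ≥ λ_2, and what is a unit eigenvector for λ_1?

Step 1 — characteristic polynomial of 2×2 Sigma:
  det(Sigma - λI) = λ² - trace · λ + det = 0.
  trace = 3 + 10 = 13, det = 3·10 - (-1)² = 29.
Step 2 — discriminant:
  Δ = trace² - 4·det = 169 - 116 = 53.
Step 3 — eigenvalues:
  λ = (trace ± √Δ)/2 = (13 ± 7.2801)/2,
  λ_1 = 10.1401,  λ_2 = 2.8599.

Step 4 — unit eigenvector for λ_1: solve (Sigma - λ_1 I)v = 0. First row:
  (3 - 10.1401)·v_x + (-1)·v_y = 0, i.e. (-7.1401)·v_x + (-1)·v_y = 0,
  so v ∝ (b, λ_1 - a) = (-1, 7.1401); multiply by -1 so the first entry is positive: u = (1, -7.1401).
  ||u|| = √((1)² + (-7.1401)²) = √(51.9804) ≈ 7.2097,
  v_1 = u/||u|| ≈ (0.1387, -0.9903) (||v_1|| = 1).

λ_1 = 10.1401,  λ_2 = 2.8599;  v_1 ≈ (0.1387, -0.9903)


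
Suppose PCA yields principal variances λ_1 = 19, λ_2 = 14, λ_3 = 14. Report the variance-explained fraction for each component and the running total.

Step 1 — total variance = trace(Sigma) = Σ λ_i = 19 + 14 + 14 = 47.

Step 2 — fraction explained by component i = λ_i / Σ λ:
  PC1: 19/47 = 0.4043
  PC2: 14/47 = 0.2979
  PC3: 14/47 = 0.2979

Step 3 — cumulative fraction after k components = (λ_1 + ... + λ_k) / Σ λ:
  k = 1: 19/47 = 0.4043
  k = 2: (19 + 14)/47 = 33/47 = 0.7021
  k = 3: (19 + 14 + 14)/47 = 47/47 = 1

Summary (fraction, with percent):

explained: PC1 0.4043 (40.43%), PC2 0.2979 (29.79%), PC3 0.2979 (29.79%);  cumulative: 0.4043, 0.7021, 1


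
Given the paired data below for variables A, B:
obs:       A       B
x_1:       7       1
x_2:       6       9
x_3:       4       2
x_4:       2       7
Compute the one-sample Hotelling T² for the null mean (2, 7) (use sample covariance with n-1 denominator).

Step 1 — sample mean vector:
  mean(A) = (7 + 6 + 4 + 2) / 4 = 19/4 = 4.75
  mean(B) = (1 + 9 + 2 + 7) / 4 = 19/4 = 4.75
  x̄ = (4.75, 4.75),  deviation x̄ - mu_0 = (4.75, 4.75) - (2, 7) = (2.75, -2.25).

Step 2 — sample covariance matrix, S[i,j] = (1/(n-1)) · Σ_k (x_{k,i} - mean_i) · (x_{k,j} - mean_j), divisor n-1 = 3:
  S[A,A] = ((2.25)·(2.25) + (1.25)·(1.25) + (-0.75)·(-0.75) + (-2.75)·(-2.75)) / 3 = 14.75/3 = 4.9167
  S[A,B] = ((2.25)·(-3.75) + (1.25)·(4.25) + (-0.75)·(-2.75) + (-2.75)·(2.25)) / 3 = -7.25/3 = -2.4167
  S[B,B] = ((-3.75)·(-3.75) + (4.25)·(4.25) + (-2.75)·(-2.75) + (2.25)·(2.25)) / 3 = 44.75/3 = 14.9167
  S = [[4.9167, -2.4167],
 [-2.4167, 14.9167]].

Step 3 — invert S. det(S) = 4.9167·14.9167 - (-2.4167)² = 67.5.
  S^{-1} = (1/det) · [[d, -b], [-b, a]] = [[0.221, 0.0358],
 [0.0358, 0.0728]].

Step 4 — quadratic form (x̄ - mu_0)^T · S^{-1} · (x̄ - mu_0):
  S^{-1} · (x̄ - mu_0) = (0.5272, -0.0654),
  (x̄ - mu_0)^T · [...] = (2.75)·(0.5272) + (-2.25)·(-0.0654) = 1.5969.

Step 5 — scale by n: T² = 4 · 1.5969 = 6.3877.

T² ≈ 6.3877


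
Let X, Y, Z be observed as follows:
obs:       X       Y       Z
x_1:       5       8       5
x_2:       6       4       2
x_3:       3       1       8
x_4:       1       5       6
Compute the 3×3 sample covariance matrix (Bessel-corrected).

Step 1 — column means:
  mean(X) = (5 + 6 + 3 + 1) / 4 = 15/4 = 3.75
  mean(Y) = (8 + 4 + 1 + 5) / 4 = 18/4 = 4.5
  mean(Z) = (5 + 2 + 8 + 6) / 4 = 21/4 = 5.25

Step 2 — sample covariance S[i,j] = (1/(n-1)) · Σ_k (x_{k,i} - mean_i) · (x_{k,j} - mean_j), with n-1 = 3.
  S[X,X] = ((1.25)·(1.25) + (2.25)·(2.25) + (-0.75)·(-0.75) + (-2.75)·(-2.75)) / 3 = 14.75/3 = 4.9167
  S[X,Y] = ((1.25)·(3.5) + (2.25)·(-0.5) + (-0.75)·(-3.5) + (-2.75)·(0.5)) / 3 = 4.5/3 = 1.5
  S[X,Z] = ((1.25)·(-0.25) + (2.25)·(-3.25) + (-0.75)·(2.75) + (-2.75)·(0.75)) / 3 = -11.75/3 = -3.9167
  S[Y,Y] = ((3.5)·(3.5) + (-0.5)·(-0.5) + (-3.5)·(-3.5) + (0.5)·(0.5)) / 3 = 25/3 = 8.3333
  S[Y,Z] = ((3.5)·(-0.25) + (-0.5)·(-3.25) + (-3.5)·(2.75) + (0.5)·(0.75)) / 3 = -8.5/3 = -2.8333
  S[Z,Z] = ((-0.25)·(-0.25) + (-3.25)·(-3.25) + (2.75)·(2.75) + (0.75)·(0.75)) / 3 = 18.75/3 = 6.25

S is symmetric (S[j,i] = S[i,j]). Assembling:

S = [[4.9167, 1.5, -3.9167],
 [1.5, 8.3333, -2.8333],
 [-3.9167, -2.8333, 6.25]]


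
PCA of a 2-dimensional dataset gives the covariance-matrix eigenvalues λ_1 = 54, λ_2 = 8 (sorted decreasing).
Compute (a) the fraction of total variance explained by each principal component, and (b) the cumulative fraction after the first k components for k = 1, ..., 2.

Step 1 — total variance = trace(Sigma) = Σ λ_i = 54 + 8 = 62.

Step 2 — fraction explained by component i = λ_i / Σ λ:
  PC1: 54/62 = 0.871
  PC2: 8/62 = 0.129

Step 3 — cumulative fraction after k components = (λ_1 + ... + λ_k) / Σ λ:
  k = 1: 54/62 = 0.871
  k = 2: (54 + 8)/62 = 62/62 = 1

Summary (fraction, with percent):

explained: PC1 0.871 (87.1%), PC2 0.129 (12.9%);  cumulative: 0.871, 1


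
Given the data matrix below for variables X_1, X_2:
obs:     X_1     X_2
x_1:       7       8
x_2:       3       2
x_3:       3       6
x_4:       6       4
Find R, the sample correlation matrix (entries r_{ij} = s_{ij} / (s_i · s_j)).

Step 1 — column means:
  mean(X_1) = (7 + 3 + 3 + 6) / 4 = 19/4 = 4.75
  mean(X_2) = (8 + 2 + 6 + 4) / 4 = 20/4 = 5

Step 2 — sample variances and covariances s[i,j] = (1/(n-1)) · Σ_k (x_{k,i} - mean_i) · (x_{k,j} - mean_j), with n-1 = 3:
  s[X_1,X_1] = ((2.25)·(2.25) + (-1.75)·(-1.75) + (-1.75)·(-1.75) + (1.25)·(1.25)) / 3 = 12.75/3 = 4.25
  s[X_1,X_2] = ((2.25)·(3) + (-1.75)·(-3) + (-1.75)·(1) + (1.25)·(-1)) / 3 = 9/3 = 3
  s[X_2,X_2] = ((3)·(3) + (-3)·(-3) + (1)·(1) + (-1)·(-1)) / 3 = 20/3 = 6.6667
  Sample standard deviations s_i = √(s[i,i]):
  s(X_1) = √(4.25) = 2.0616
  s(X_2) = √(6.6667) = 2.582

Step 3 — r_{ij} = s_{ij} / (s_i · s_j):
  r[X_1,X_1] = 1 (diagonal).
  r[X_1,X_2] = 3 / (2.0616 · 2.582) = 3 / 5.3229 = 0.5636
  r[X_2,X_2] = 1 (diagonal).

R is symmetric with unit diagonal. Assembling:

R = [[1, 0.5636],
 [0.5636, 1]]


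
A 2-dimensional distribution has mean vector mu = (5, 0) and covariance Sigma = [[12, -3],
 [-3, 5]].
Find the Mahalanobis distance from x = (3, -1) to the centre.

Step 1 — centre the observation: (x - mu) = (-2, -1).

Step 2 — invert Sigma. det(Sigma) = 12·5 - (-3)² = 51.
  Sigma^{-1} = (1/det) · [[d, -b], [-b, a]] = [[0.098, 0.0588],
 [0.0588, 0.2353]].

Step 3 — form the quadratic (x - mu)^T · Sigma^{-1} · (x - mu):
  Sigma^{-1} · (x - mu) = (-0.2549, -0.3529).
  (x - mu)^T · [Sigma^{-1} · (x - mu)] = (-2)·(-0.2549) + (-1)·(-0.3529) = 0.8627.

Step 4 — take square root: d = √(0.8627) ≈ 0.9288.

d(x, mu) = √(0.8627) ≈ 0.9288


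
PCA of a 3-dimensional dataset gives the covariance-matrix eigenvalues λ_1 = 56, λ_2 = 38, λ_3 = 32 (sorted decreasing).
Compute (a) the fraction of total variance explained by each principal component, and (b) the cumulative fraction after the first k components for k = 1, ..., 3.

Step 1 — total variance = trace(Sigma) = Σ λ_i = 56 + 38 + 32 = 126.

Step 2 — fraction explained by component i = λ_i / Σ λ:
  PC1: 56/126 = 0.4444
  PC2: 38/126 = 0.3016
  PC3: 32/126 = 0.254

Step 3 — cumulative fraction after k components = (λ_1 + ... + λ_k) / Σ λ:
  k = 1: 56/126 = 0.4444
  k = 2: (56 + 38)/126 = 94/126 = 0.746
  k = 3: (56 + 38 + 32)/126 = 126/126 = 1

Summary (fraction, with percent):

explained: PC1 0.4444 (44.44%), PC2 0.3016 (30.16%), PC3 0.254 (25.4%);  cumulative: 0.4444, 0.746, 1


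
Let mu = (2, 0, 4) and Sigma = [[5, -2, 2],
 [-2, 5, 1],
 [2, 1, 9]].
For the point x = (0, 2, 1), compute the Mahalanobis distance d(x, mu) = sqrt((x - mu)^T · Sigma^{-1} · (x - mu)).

Step 1 — centre the observation: (x - mu) = (-2, 2, -3).

Step 2 — invert Sigma (cofactor / det for 3×3, or solve directly):
  Sigma^{-1} = [[0.2821, 0.1282, -0.0769],
 [0.1282, 0.2628, -0.0577],
 [-0.0769, -0.0577, 0.1346]].

Step 3 — form the quadratic (x - mu)^T · Sigma^{-1} · (x - mu):
  Sigma^{-1} · (x - mu) = (-0.0769, 0.4423, -0.3654).
  (x - mu)^T · [Sigma^{-1} · (x - mu)] = (-2)·(-0.0769) + (2)·(0.4423) + (-3)·(-0.3654) = 2.1346.

Step 4 — take square root: d = √(2.1346) ≈ 1.461.

d(x, mu) = √(2.1346) ≈ 1.461


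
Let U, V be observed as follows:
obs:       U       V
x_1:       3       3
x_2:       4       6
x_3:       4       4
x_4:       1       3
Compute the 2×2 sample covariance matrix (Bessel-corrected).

Step 1 — column means:
  mean(U) = (3 + 4 + 4 + 1) / 4 = 12/4 = 3
  mean(V) = (3 + 6 + 4 + 3) / 4 = 16/4 = 4

Step 2 — sample covariance S[i,j] = (1/(n-1)) · Σ_k (x_{k,i} - mean_i) · (x_{k,j} - mean_j), with n-1 = 3.
  S[U,U] = ((0)·(0) + (1)·(1) + (1)·(1) + (-2)·(-2)) / 3 = 6/3 = 2
  S[U,V] = ((0)·(-1) + (1)·(2) + (1)·(0) + (-2)·(-1)) / 3 = 4/3 = 1.3333
  S[V,V] = ((-1)·(-1) + (2)·(2) + (0)·(0) + (-1)·(-1)) / 3 = 6/3 = 2

S is symmetric (S[j,i] = S[i,j]). Assembling:

S = [[2, 1.3333],
 [1.3333, 2]]


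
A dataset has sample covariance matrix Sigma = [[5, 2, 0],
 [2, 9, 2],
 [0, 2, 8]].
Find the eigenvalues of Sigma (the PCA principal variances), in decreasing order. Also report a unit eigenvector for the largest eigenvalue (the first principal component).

Step 1 — characteristic polynomial p(λ) = det(λI - Sigma) = λ³ - tr·λ² + c_1·λ - det, where tr = trace, c_1 = sum of the principal 2×2 minors, det = det(Sigma):
  tr = 5 + 9 + 8 = 22,
  c_1 = (5·9 - (2)²) + (5·8 - (0)²) + (9·8 - (2)²) = 41 + 40 + 68 = 149,
  det = 5·(9·8 - (2)²) - (2)·((2)·8 - (2)·(0)) + (0)·((2)·(2) - 9·(0)) = 5·(68) - (2)·(16) + (0)·(4) = 308.
  So p(λ) = λ³ - 22λ² + 149λ - 308.
Step 2 — look for an integer root (rational root theorem: any rational root is an integer divisor of 308). Testing λ = 4:
  p(4) = 64 - 352 + 596 - 308 = 0  ✓
  Dividing out (λ - 4): p(λ) = (λ - 4)(λ² - 18λ + 77).
Step 3 — remaining eigenvalues from the quadratic λ² - 18λ + 77 = 0:
  Δ = 18² - 4·77 = 324 - 308 = 16,  λ = (18 ± √16)/2 = (18 ± 4)/2 = 11 or 7.
  Sorted: λ_1 = 11,  λ_2 = 7,  λ_3 = 4  (check: sum = 22 = tr ✓).

Step 4 — unit eigenvector for λ_1 = 11: v spans the null space of (Sigma - λ_1 I), whose rows are
  r_1 = (-6, 2, 0),  r_2 = (2, -2, 2),  r_3 = (0, 2, -3).
  v is orthogonal to every row, so take v ∝ r_1 × r_2 = ((2)·(2) - (0)·(-2), (0)·(2) - (-6)·(2), (-6)·(-2) - (2)·(2)) = (4, 12, 8).
  Rescale (divide by 4): u = (1, 3, 2).
  ||u|| = √((1)² + (3)² + (2)²) = √(14) ≈ 3.7417,  v_1 = u/||u|| ≈ (0.2673, 0.8018, 0.5345) (||v_1|| = 1).

λ_1 = 11,  λ_2 = 7,  λ_3 = 4;  v_1 ≈ (0.2673, 0.8018, 0.5345)


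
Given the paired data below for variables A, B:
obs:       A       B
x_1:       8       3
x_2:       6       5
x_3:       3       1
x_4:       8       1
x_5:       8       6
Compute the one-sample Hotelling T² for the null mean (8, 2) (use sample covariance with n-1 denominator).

Step 1 — sample mean vector:
  mean(A) = (8 + 6 + 3 + 8 + 8) / 5 = 33/5 = 6.6
  mean(B) = (3 + 5 + 1 + 1 + 6) / 5 = 16/5 = 3.2
  x̄ = (6.6, 3.2),  deviation x̄ - mu_0 = (6.6, 3.2) - (8, 2) = (-1.4, 1.2).

Step 2 — sample covariance matrix, S[i,j] = (1/(n-1)) · Σ_k (x_{k,i} - mean_i) · (x_{k,j} - mean_j), divisor n-1 = 4:
  S[A,A] = ((1.4)·(1.4) + (-0.6)·(-0.6) + (-3.6)·(-3.6) + (1.4)·(1.4) + (1.4)·(1.4)) / 4 = 19.2/4 = 4.8
  S[A,B] = ((1.4)·(-0.2) + (-0.6)·(1.8) + (-3.6)·(-2.2) + (1.4)·(-2.2) + (1.4)·(2.8)) / 4 = 7.4/4 = 1.85
  S[B,B] = ((-0.2)·(-0.2) + (1.8)·(1.8) + (-2.2)·(-2.2) + (-2.2)·(-2.2) + (2.8)·(2.8)) / 4 = 20.8/4 = 5.2
  S = [[4.8, 1.85],
 [1.85, 5.2]].

Step 3 — invert S. det(S) = 4.8·5.2 - (1.85)² = 21.5375.
  S^{-1} = (1/det) · [[d, -b], [-b, a]] = [[0.2414, -0.0859],
 [-0.0859, 0.2229]].

Step 4 — quadratic form (x̄ - mu_0)^T · S^{-1} · (x̄ - mu_0):
  S^{-1} · (x̄ - mu_0) = (-0.4411, 0.3877),
  (x̄ - mu_0)^T · [...] = (-1.4)·(-0.4411) + (1.2)·(0.3877) = 1.0828.

Step 5 — scale by n: T² = 5 · 1.0828 = 5.4138.

T² ≈ 5.4138


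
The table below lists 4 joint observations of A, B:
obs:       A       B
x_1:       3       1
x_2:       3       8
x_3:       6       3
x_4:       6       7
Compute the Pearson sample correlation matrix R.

Step 1 — column means:
  mean(A) = (3 + 3 + 6 + 6) / 4 = 18/4 = 4.5
  mean(B) = (1 + 8 + 3 + 7) / 4 = 19/4 = 4.75

Step 2 — sample variances and covariances s[i,j] = (1/(n-1)) · Σ_k (x_{k,i} - mean_i) · (x_{k,j} - mean_j), with n-1 = 3:
  s[A,A] = ((-1.5)·(-1.5) + (-1.5)·(-1.5) + (1.5)·(1.5) + (1.5)·(1.5)) / 3 = 9/3 = 3
  s[A,B] = ((-1.5)·(-3.75) + (-1.5)·(3.25) + (1.5)·(-1.75) + (1.5)·(2.25)) / 3 = 1.5/3 = 0.5
  s[B,B] = ((-3.75)·(-3.75) + (3.25)·(3.25) + (-1.75)·(-1.75) + (2.25)·(2.25)) / 3 = 32.75/3 = 10.9167
  Sample standard deviations s_i = √(s[i,i]):
  s(A) = √(3) = 1.7321
  s(B) = √(10.9167) = 3.304

Step 3 — r_{ij} = s_{ij} / (s_i · s_j):
  r[A,A] = 1 (diagonal).
  r[A,B] = 0.5 / (1.7321 · 3.304) = 0.5 / 5.7228 = 0.0874
  r[B,B] = 1 (diagonal).

R is symmetric with unit diagonal. Assembling:

R = [[1, 0.0874],
 [0.0874, 1]]


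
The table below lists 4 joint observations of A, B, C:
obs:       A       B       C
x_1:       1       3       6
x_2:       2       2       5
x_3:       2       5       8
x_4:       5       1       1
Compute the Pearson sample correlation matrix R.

Step 1 — column means:
  mean(A) = (1 + 2 + 2 + 5) / 4 = 10/4 = 2.5
  mean(B) = (3 + 2 + 5 + 1) / 4 = 11/4 = 2.75
  mean(C) = (6 + 5 + 8 + 1) / 4 = 20/4 = 5

Step 2 — sample variances and covariances s[i,j] = (1/(n-1)) · Σ_k (x_{k,i} - mean_i) · (x_{k,j} - mean_j), with n-1 = 3:
  s[A,A] = ((-1.5)·(-1.5) + (-0.5)·(-0.5) + (-0.5)·(-0.5) + (2.5)·(2.5)) / 3 = 9/3 = 3
  s[A,B] = ((-1.5)·(0.25) + (-0.5)·(-0.75) + (-0.5)·(2.25) + (2.5)·(-1.75)) / 3 = -5.5/3 = -1.8333
  s[A,C] = ((-1.5)·(1) + (-0.5)·(0) + (-0.5)·(3) + (2.5)·(-4)) / 3 = -13/3 = -4.3333
  s[B,B] = ((0.25)·(0.25) + (-0.75)·(-0.75) + (2.25)·(2.25) + (-1.75)·(-1.75)) / 3 = 8.75/3 = 2.9167
  s[B,C] = ((0.25)·(1) + (-0.75)·(0) + (2.25)·(3) + (-1.75)·(-4)) / 3 = 14/3 = 4.6667
  s[C,C] = ((1)·(1) + (0)·(0) + (3)·(3) + (-4)·(-4)) / 3 = 26/3 = 8.6667
  Sample standard deviations s_i = √(s[i,i]):
  s(A) = √(3) = 1.7321
  s(B) = √(2.9167) = 1.7078
  s(C) = √(8.6667) = 2.9439

Step 3 — r_{ij} = s_{ij} / (s_i · s_j):
  r[A,A] = 1 (diagonal).
  r[A,B] = -1.8333 / (1.7321 · 1.7078) = -1.8333 / 2.958 = -0.6198
  r[A,C] = -4.3333 / (1.7321 · 2.9439) = -4.3333 / 5.099 = -0.8498
  r[B,B] = 1 (diagonal).
  r[B,C] = 4.6667 / (1.7078 · 2.9439) = 4.6667 / 5.0277 = 0.9282
  r[C,C] = 1 (diagonal).

R is symmetric with unit diagonal. Assembling:

R = [[1, -0.6198, -0.8498],
 [-0.6198, 1, 0.9282],
 [-0.8498, 0.9282, 1]]


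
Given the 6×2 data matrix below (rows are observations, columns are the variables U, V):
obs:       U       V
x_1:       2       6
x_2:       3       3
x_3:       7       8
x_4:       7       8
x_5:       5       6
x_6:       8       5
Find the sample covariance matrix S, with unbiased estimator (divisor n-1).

Step 1 — column means:
  mean(U) = (2 + 3 + 7 + 7 + 5 + 8) / 6 = 32/6 = 5.3333
  mean(V) = (6 + 3 + 8 + 8 + 6 + 5) / 6 = 36/6 = 6

Step 2 — sample covariance S[i,j] = (1/(n-1)) · Σ_k (x_{k,i} - mean_i) · (x_{k,j} - mean_j), with n-1 = 5.
  S[U,U] = ((-3.3333)·(-3.3333) + (-2.3333)·(-2.3333) + (1.6667)·(1.6667) + (1.6667)·(1.6667) + (-0.3333)·(-0.3333) + (2.6667)·(2.6667)) / 5 = 29.3333/5 = 5.8667
  S[U,V] = ((-3.3333)·(0) + (-2.3333)·(-3) + (1.6667)·(2) + (1.6667)·(2) + (-0.3333)·(0) + (2.6667)·(-1)) / 5 = 11/5 = 2.2
  S[V,V] = ((0)·(0) + (-3)·(-3) + (2)·(2) + (2)·(2) + (0)·(0) + (-1)·(-1)) / 5 = 18/5 = 3.6

S is symmetric (S[j,i] = S[i,j]). Assembling:

S = [[5.8667, 2.2],
 [2.2, 3.6]]


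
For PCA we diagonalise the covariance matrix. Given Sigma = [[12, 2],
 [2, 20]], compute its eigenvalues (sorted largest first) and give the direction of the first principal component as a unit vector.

Step 1 — characteristic polynomial of 2×2 Sigma:
  det(Sigma - λI) = λ² - trace · λ + det = 0.
  trace = 12 + 20 = 32, det = 12·20 - (2)² = 236.
Step 2 — discriminant:
  Δ = trace² - 4·det = 1024 - 944 = 80.
Step 3 — eigenvalues:
  λ = (trace ± √Δ)/2 = (32 ± 8.9443)/2,
  λ_1 = 20.4721,  λ_2 = 11.5279.

Step 4 — unit eigenvector for λ_1: solve (Sigma - λ_1 I)v = 0. First row:
  (12 - 20.4721)·v_x + (2)·v_y = 0, i.e. (-8.4721)·v_x + (2)·v_y = 0,
  so v ∝ (b, λ_1 - a) = (2, 8.4721) = u.
  ||u|| = √((2)² + (8.4721)²) = √(75.7771) ≈ 8.705,
  v_1 = u/||u|| ≈ (0.2298, 0.9732) (||v_1|| = 1).

λ_1 = 20.4721,  λ_2 = 11.5279;  v_1 ≈ (0.2298, 0.9732)


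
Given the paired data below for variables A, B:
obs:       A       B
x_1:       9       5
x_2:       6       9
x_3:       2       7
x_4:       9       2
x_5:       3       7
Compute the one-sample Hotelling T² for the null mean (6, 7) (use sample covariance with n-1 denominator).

Step 1 — sample mean vector:
  mean(A) = (9 + 6 + 2 + 9 + 3) / 5 = 29/5 = 5.8
  mean(B) = (5 + 9 + 7 + 2 + 7) / 5 = 30/5 = 6
  x̄ = (5.8, 6),  deviation x̄ - mu_0 = (5.8, 6) - (6, 7) = (-0.2, -1).

Step 2 — sample covariance matrix, S[i,j] = (1/(n-1)) · Σ_k (x_{k,i} - mean_i) · (x_{k,j} - mean_j), divisor n-1 = 4:
  S[A,A] = ((3.2)·(3.2) + (0.2)·(0.2) + (-3.8)·(-3.8) + (3.2)·(3.2) + (-2.8)·(-2.8)) / 4 = 42.8/4 = 10.7
  S[A,B] = ((3.2)·(-1) + (0.2)·(3) + (-3.8)·(1) + (3.2)·(-4) + (-2.8)·(1)) / 4 = -22/4 = -5.5
  S[B,B] = ((-1)·(-1) + (3)·(3) + (1)·(1) + (-4)·(-4) + (1)·(1)) / 4 = 28/4 = 7
  S = [[10.7, -5.5],
 [-5.5, 7]].

Step 3 — invert S. det(S) = 10.7·7 - (-5.5)² = 44.65.
  S^{-1} = (1/det) · [[d, -b], [-b, a]] = [[0.1568, 0.1232],
 [0.1232, 0.2396]].

Step 4 — quadratic form (x̄ - mu_0)^T · S^{-1} · (x̄ - mu_0):
  S^{-1} · (x̄ - mu_0) = (-0.1545, -0.2643),
  (x̄ - mu_0)^T · [...] = (-0.2)·(-0.1545) + (-1)·(-0.2643) = 0.2952.

Step 5 — scale by n: T² = 5 · 0.2952 = 1.4759.

T² ≈ 1.4759


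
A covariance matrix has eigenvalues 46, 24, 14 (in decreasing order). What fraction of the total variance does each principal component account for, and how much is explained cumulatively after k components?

Step 1 — total variance = trace(Sigma) = Σ λ_i = 46 + 24 + 14 = 84.

Step 2 — fraction explained by component i = λ_i / Σ λ:
  PC1: 46/84 = 0.5476
  PC2: 24/84 = 0.2857
  PC3: 14/84 = 0.1667

Step 3 — cumulative fraction after k components = (λ_1 + ... + λ_k) / Σ λ:
  k = 1: 46/84 = 0.5476
  k = 2: (46 + 24)/84 = 70/84 = 0.8333
  k = 3: (46 + 24 + 14)/84 = 84/84 = 1

Summary (fraction, with percent):

explained: PC1 0.5476 (54.76%), PC2 0.2857 (28.57%), PC3 0.1667 (16.67%);  cumulative: 0.5476, 0.8333, 1


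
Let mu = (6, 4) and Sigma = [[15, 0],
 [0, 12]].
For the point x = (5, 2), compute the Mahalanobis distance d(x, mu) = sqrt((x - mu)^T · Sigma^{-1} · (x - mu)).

Step 1 — centre the observation: (x - mu) = (-1, -2).

Step 2 — invert Sigma. det(Sigma) = 15·12 - (0)² = 180.
  Sigma^{-1} = (1/det) · [[d, -b], [-b, a]] = [[0.0667, 0],
 [0, 0.0833]].

Step 3 — form the quadratic (x - mu)^T · Sigma^{-1} · (x - mu):
  Sigma^{-1} · (x - mu) = (-0.0667, -0.1667).
  (x - mu)^T · [Sigma^{-1} · (x - mu)] = (-1)·(-0.0667) + (-2)·(-0.1667) = 0.4.

Step 4 — take square root: d = √(0.4) ≈ 0.6325.

d(x, mu) = √(0.4) ≈ 0.6325


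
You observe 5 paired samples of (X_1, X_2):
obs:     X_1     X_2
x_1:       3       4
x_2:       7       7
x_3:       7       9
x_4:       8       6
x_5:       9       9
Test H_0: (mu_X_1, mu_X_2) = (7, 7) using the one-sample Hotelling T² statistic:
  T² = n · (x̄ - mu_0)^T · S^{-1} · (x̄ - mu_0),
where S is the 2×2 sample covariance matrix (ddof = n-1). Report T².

Step 1 — sample mean vector:
  mean(X_1) = (3 + 7 + 7 + 8 + 9) / 5 = 34/5 = 6.8
  mean(X_2) = (4 + 7 + 9 + 6 + 9) / 5 = 35/5 = 7
  x̄ = (6.8, 7),  deviation x̄ - mu_0 = (6.8, 7) - (7, 7) = (-0.2, 0).

Step 2 — sample covariance matrix, S[i,j] = (1/(n-1)) · Σ_k (x_{k,i} - mean_i) · (x_{k,j} - mean_j), divisor n-1 = 4:
  S[X_1,X_1] = ((-3.8)·(-3.8) + (0.2)·(0.2) + (0.2)·(0.2) + (1.2)·(1.2) + (2.2)·(2.2)) / 4 = 20.8/4 = 5.2
  S[X_1,X_2] = ((-3.8)·(-3) + (0.2)·(0) + (0.2)·(2) + (1.2)·(-1) + (2.2)·(2)) / 4 = 15/4 = 3.75
  S[X_2,X_2] = ((-3)·(-3) + (0)·(0) + (2)·(2) + (-1)·(-1) + (2)·(2)) / 4 = 18/4 = 4.5
  S = [[5.2, 3.75],
 [3.75, 4.5]].

Step 3 — invert S. det(S) = 5.2·4.5 - (3.75)² = 9.3375.
  S^{-1} = (1/det) · [[d, -b], [-b, a]] = [[0.4819, -0.4016],
 [-0.4016, 0.5569]].

Step 4 — quadratic form (x̄ - mu_0)^T · S^{-1} · (x̄ - mu_0):
  S^{-1} · (x̄ - mu_0) = (-0.0964, 0.0803),
  (x̄ - mu_0)^T · [...] = (-0.2)·(-0.0964) + (0)·(0.0803) = 0.0193.

Step 5 — scale by n: T² = 5 · 0.0193 = 0.0964.

T² ≈ 0.0964


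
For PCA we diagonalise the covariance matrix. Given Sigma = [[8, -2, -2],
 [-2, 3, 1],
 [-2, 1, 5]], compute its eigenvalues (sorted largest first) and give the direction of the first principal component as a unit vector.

Step 1 — characteristic polynomial p(λ) = det(λI - Sigma) = λ³ - tr·λ² + c_1·λ - det, where tr = trace, c_1 = sum of the principal 2×2 minors, det = det(Sigma):
  tr = 8 + 3 + 5 = 16,
  c_1 = (8·3 - (-2)²) + (8·5 - (-2)²) + (3·5 - (1)²) = 20 + 36 + 14 = 70,
  det = 8·(3·5 - (1)²) - (-2)·((-2)·5 - (1)·(-2)) + (-2)·((-2)·(1) - 3·(-2)) = 8·(14) - (-2)·(-8) + (-2)·(4) = 88.
  So p(λ) = λ³ - 16λ² + 70λ - 88.
Step 2 — look for an integer root (rational root theorem: any rational root is an integer divisor of 88). Testing λ = 4:
  p(4) = 64 - 256 + 280 - 88 = 0  ✓
  Dividing out (λ - 4): p(λ) = (λ - 4)(λ² - 12λ + 22).
Step 3 — remaining eigenvalues from the quadratic λ² - 12λ + 22 = 0:
  Δ = 12² - 4·22 = 144 - 88 = 56,  λ = (12 ± √56)/2 = (12 ± 7.4833)/2 ≈ 9.7417 or 2.2583.
  Sorted: λ_1 = 9.7417,  λ_2 = 4,  λ_3 = 2.2583  (check: sum = 16 = tr ✓).

Step 4 — unit eigenvector for λ_1 ≈ 9.7417: v spans the null space of (Sigma - λ_1 I), whose rows are
  r_1 = (-1.7417, -2, -2),  r_2 = (-2, -6.7417, 1),  r_3 = (-2, 1, -4.7417).
  v is orthogonal to every row, so take v ∝ r_1 × r_2 = ((-2)·(1) - (-2)·(-6.7417), (-2)·(-2) - (-1.7417)·(1), (-1.7417)·(-6.7417) - (-2)·(-2)) ≈ (-15.4833, 5.7417, 7.7417).
  Rescale (multiply by -1 so the first nonzero entry is positive): u = (15.4833, -5.7417, -7.7417).
  ||u|| = √((15.4833)² + (-5.7417)² + (-7.7417)²) = √(332.6329) ≈ 18.2382,  v_1 = u/||u|| ≈ (0.8489, -0.3148, -0.4245) (||v_1|| = 1).

λ_1 = 9.7417,  λ_2 = 4,  λ_3 = 2.2583;  v_1 ≈ (0.8489, -0.3148, -0.4245)


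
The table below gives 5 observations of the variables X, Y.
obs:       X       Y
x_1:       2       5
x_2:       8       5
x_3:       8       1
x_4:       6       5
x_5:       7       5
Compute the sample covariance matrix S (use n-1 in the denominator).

Step 1 — column means:
  mean(X) = (2 + 8 + 8 + 6 + 7) / 5 = 31/5 = 6.2
  mean(Y) = (5 + 5 + 1 + 5 + 5) / 5 = 21/5 = 4.2

Step 2 — sample covariance S[i,j] = (1/(n-1)) · Σ_k (x_{k,i} - mean_i) · (x_{k,j} - mean_j), with n-1 = 4.
  S[X,X] = ((-4.2)·(-4.2) + (1.8)·(1.8) + (1.8)·(1.8) + (-0.2)·(-0.2) + (0.8)·(0.8)) / 4 = 24.8/4 = 6.2
  S[X,Y] = ((-4.2)·(0.8) + (1.8)·(0.8) + (1.8)·(-3.2) + (-0.2)·(0.8) + (0.8)·(0.8)) / 4 = -7.2/4 = -1.8
  S[Y,Y] = ((0.8)·(0.8) + (0.8)·(0.8) + (-3.2)·(-3.2) + (0.8)·(0.8) + (0.8)·(0.8)) / 4 = 12.8/4 = 3.2

S is symmetric (S[j,i] = S[i,j]). Assembling:

S = [[6.2, -1.8],
 [-1.8, 3.2]]


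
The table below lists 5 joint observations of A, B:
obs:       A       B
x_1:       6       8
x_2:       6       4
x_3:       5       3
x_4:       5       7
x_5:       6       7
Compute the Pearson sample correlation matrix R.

Step 1 — column means:
  mean(A) = (6 + 6 + 5 + 5 + 6) / 5 = 28/5 = 5.6
  mean(B) = (8 + 4 + 3 + 7 + 7) / 5 = 29/5 = 5.8

Step 2 — sample variances and covariances s[i,j] = (1/(n-1)) · Σ_k (x_{k,i} - mean_i) · (x_{k,j} - mean_j), with n-1 = 4:
  s[A,A] = ((0.4)·(0.4) + (0.4)·(0.4) + (-0.6)·(-0.6) + (-0.6)·(-0.6) + (0.4)·(0.4)) / 4 = 1.2/4 = 0.3
  s[A,B] = ((0.4)·(2.2) + (0.4)·(-1.8) + (-0.6)·(-2.8) + (-0.6)·(1.2) + (0.4)·(1.2)) / 4 = 1.6/4 = 0.4
  s[B,B] = ((2.2)·(2.2) + (-1.8)·(-1.8) + (-2.8)·(-2.8) + (1.2)·(1.2) + (1.2)·(1.2)) / 4 = 18.8/4 = 4.7
  Sample standard deviations s_i = √(s[i,i]):
  s(A) = √(0.3) = 0.5477
  s(B) = √(4.7) = 2.1679

Step 3 — r_{ij} = s_{ij} / (s_i · s_j):
  r[A,A] = 1 (diagonal).
  r[A,B] = 0.4 / (0.5477 · 2.1679) = 0.4 / 1.1874 = 0.3369
  r[B,B] = 1 (diagonal).

R is symmetric with unit diagonal. Assembling:

R = [[1, 0.3369],
 [0.3369, 1]]


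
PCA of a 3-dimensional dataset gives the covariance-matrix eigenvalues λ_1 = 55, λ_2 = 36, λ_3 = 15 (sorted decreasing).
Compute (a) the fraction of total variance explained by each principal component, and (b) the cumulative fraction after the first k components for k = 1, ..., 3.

Step 1 — total variance = trace(Sigma) = Σ λ_i = 55 + 36 + 15 = 106.

Step 2 — fraction explained by component i = λ_i / Σ λ:
  PC1: 55/106 = 0.5189
  PC2: 36/106 = 0.3396
  PC3: 15/106 = 0.1415

Step 3 — cumulative fraction after k components = (λ_1 + ... + λ_k) / Σ λ:
  k = 1: 55/106 = 0.5189
  k = 2: (55 + 36)/106 = 91/106 = 0.8585
  k = 3: (55 + 36 + 15)/106 = 106/106 = 1

Summary (fraction, with percent):

explained: PC1 0.5189 (51.89%), PC2 0.3396 (33.96%), PC3 0.1415 (14.15%);  cumulative: 0.5189, 0.8585, 1


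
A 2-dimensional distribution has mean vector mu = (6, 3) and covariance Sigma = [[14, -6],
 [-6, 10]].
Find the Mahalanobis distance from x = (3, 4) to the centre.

Step 1 — centre the observation: (x - mu) = (-3, 1).

Step 2 — invert Sigma. det(Sigma) = 14·10 - (-6)² = 104.
  Sigma^{-1} = (1/det) · [[d, -b], [-b, a]] = [[0.0962, 0.0577],
 [0.0577, 0.1346]].

Step 3 — form the quadratic (x - mu)^T · Sigma^{-1} · (x - mu):
  Sigma^{-1} · (x - mu) = (-0.2308, -0.0385).
  (x - mu)^T · [Sigma^{-1} · (x - mu)] = (-3)·(-0.2308) + (1)·(-0.0385) = 0.6538.

Step 4 — take square root: d = √(0.6538) ≈ 0.8086.

d(x, mu) = √(0.6538) ≈ 0.8086


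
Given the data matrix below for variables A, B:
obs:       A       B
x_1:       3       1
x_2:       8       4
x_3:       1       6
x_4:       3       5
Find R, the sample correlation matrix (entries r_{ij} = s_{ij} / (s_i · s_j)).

Step 1 — column means:
  mean(A) = (3 + 8 + 1 + 3) / 4 = 15/4 = 3.75
  mean(B) = (1 + 4 + 6 + 5) / 4 = 16/4 = 4

Step 2 — sample variances and covariances s[i,j] = (1/(n-1)) · Σ_k (x_{k,i} - mean_i) · (x_{k,j} - mean_j), with n-1 = 3:
  s[A,A] = ((-0.75)·(-0.75) + (4.25)·(4.25) + (-2.75)·(-2.75) + (-0.75)·(-0.75)) / 3 = 26.75/3 = 8.9167
  s[A,B] = ((-0.75)·(-3) + (4.25)·(0) + (-2.75)·(2) + (-0.75)·(1)) / 3 = -4/3 = -1.3333
  s[B,B] = ((-3)·(-3) + (0)·(0) + (2)·(2) + (1)·(1)) / 3 = 14/3 = 4.6667
  Sample standard deviations s_i = √(s[i,i]):
  s(A) = √(8.9167) = 2.9861
  s(B) = √(4.6667) = 2.1602

Step 3 — r_{ij} = s_{ij} / (s_i · s_j):
  r[A,A] = 1 (diagonal).
  r[A,B] = -1.3333 / (2.9861 · 2.1602) = -1.3333 / 6.4507 = -0.2067
  r[B,B] = 1 (diagonal).

R is symmetric with unit diagonal. Assembling:

R = [[1, -0.2067],
 [-0.2067, 1]]


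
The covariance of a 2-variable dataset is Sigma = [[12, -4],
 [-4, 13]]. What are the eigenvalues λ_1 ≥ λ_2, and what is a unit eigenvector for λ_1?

Step 1 — characteristic polynomial of 2×2 Sigma:
  det(Sigma - λI) = λ² - trace · λ + det = 0.
  trace = 12 + 13 = 25, det = 12·13 - (-4)² = 140.
Step 2 — discriminant:
  Δ = trace² - 4·det = 625 - 560 = 65.
Step 3 — eigenvalues:
  λ = (trace ± √Δ)/2 = (25 ± 8.0623)/2,
  λ_1 = 16.5311,  λ_2 = 8.4689.

Step 4 — unit eigenvector for λ_1: solve (Sigma - λ_1 I)v = 0. First row:
  (12 - 16.5311)·v_x + (-4)·v_y = 0, i.e. (-4.5311)·v_x + (-4)·v_y = 0,
  so v ∝ (b, λ_1 - a) = (-4, 4.5311); multiply by -1 so the first entry is positive: u = (4, -4.5311).
  ||u|| = √((4)² + (-4.5311)²) = √(36.5311) ≈ 6.0441,
  v_1 = u/||u|| ≈ (0.6618, -0.7497) (||v_1|| = 1).

λ_1 = 16.5311,  λ_2 = 8.4689;  v_1 ≈ (0.6618, -0.7497)


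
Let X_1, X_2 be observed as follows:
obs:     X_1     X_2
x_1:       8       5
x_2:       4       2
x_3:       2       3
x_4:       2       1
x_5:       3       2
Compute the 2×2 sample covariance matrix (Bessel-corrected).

Step 1 — column means:
  mean(X_1) = (8 + 4 + 2 + 2 + 3) / 5 = 19/5 = 3.8
  mean(X_2) = (5 + 2 + 3 + 1 + 2) / 5 = 13/5 = 2.6

Step 2 — sample covariance S[i,j] = (1/(n-1)) · Σ_k (x_{k,i} - mean_i) · (x_{k,j} - mean_j), with n-1 = 4.
  S[X_1,X_1] = ((4.2)·(4.2) + (0.2)·(0.2) + (-1.8)·(-1.8) + (-1.8)·(-1.8) + (-0.8)·(-0.8)) / 4 = 24.8/4 = 6.2
  S[X_1,X_2] = ((4.2)·(2.4) + (0.2)·(-0.6) + (-1.8)·(0.4) + (-1.8)·(-1.6) + (-0.8)·(-0.6)) / 4 = 12.6/4 = 3.15
  S[X_2,X_2] = ((2.4)·(2.4) + (-0.6)·(-0.6) + (0.4)·(0.4) + (-1.6)·(-1.6) + (-0.6)·(-0.6)) / 4 = 9.2/4 = 2.3

S is symmetric (S[j,i] = S[i,j]). Assembling:

S = [[6.2, 3.15],
 [3.15, 2.3]]


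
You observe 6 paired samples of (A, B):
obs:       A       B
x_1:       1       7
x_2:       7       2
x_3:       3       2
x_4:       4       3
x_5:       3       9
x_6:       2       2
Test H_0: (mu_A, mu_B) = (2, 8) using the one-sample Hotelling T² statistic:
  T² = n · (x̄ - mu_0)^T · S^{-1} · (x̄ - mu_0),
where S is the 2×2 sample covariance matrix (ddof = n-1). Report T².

Step 1 — sample mean vector:
  mean(A) = (1 + 7 + 3 + 4 + 3 + 2) / 6 = 20/6 = 3.3333
  mean(B) = (7 + 2 + 2 + 3 + 9 + 2) / 6 = 25/6 = 4.1667
  x̄ = (3.3333, 4.1667),  deviation x̄ - mu_0 = (3.3333, 4.1667) - (2, 8) = (1.3333, -3.8333).

Step 2 — sample covariance matrix, S[i,j] = (1/(n-1)) · Σ_k (x_{k,i} - mean_i) · (x_{k,j} - mean_j), divisor n-1 = 5:
  S[A,A] = ((-2.3333)·(-2.3333) + (3.6667)·(3.6667) + (-0.3333)·(-0.3333) + (0.6667)·(0.6667) + (-0.3333)·(-0.3333) + (-1.3333)·(-1.3333)) / 5 = 21.3333/5 = 4.2667
  S[A,B] = ((-2.3333)·(2.8333) + (3.6667)·(-2.1667) + (-0.3333)·(-2.1667) + (0.6667)·(-1.1667) + (-0.3333)·(4.8333) + (-1.3333)·(-2.1667)) / 5 = -13.3333/5 = -2.6667
  S[B,B] = ((2.8333)·(2.8333) + (-2.1667)·(-2.1667) + (-2.1667)·(-2.1667) + (-1.1667)·(-1.1667) + (4.8333)·(4.8333) + (-2.1667)·(-2.1667)) / 5 = 46.8333/5 = 9.3667
  S = [[4.2667, -2.6667],
 [-2.6667, 9.3667]].

Step 3 — invert S. det(S) = 4.2667·9.3667 - (-2.6667)² = 32.8533.
  S^{-1} = (1/det) · [[d, -b], [-b, a]] = [[0.2851, 0.0812],
 [0.0812, 0.1299]].

Step 4 — quadratic form (x̄ - mu_0)^T · S^{-1} · (x̄ - mu_0):
  S^{-1} · (x̄ - mu_0) = (0.069, -0.3896),
  (x̄ - mu_0)^T · [...] = (1.3333)·(0.069) + (-3.8333)·(-0.3896) = 1.5855.

Step 5 — scale by n: T² = 6 · 1.5855 = 9.513.

T² ≈ 9.513


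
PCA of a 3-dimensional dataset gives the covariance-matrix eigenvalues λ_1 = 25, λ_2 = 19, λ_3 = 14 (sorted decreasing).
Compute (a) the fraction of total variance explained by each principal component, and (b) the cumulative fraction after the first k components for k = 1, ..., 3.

Step 1 — total variance = trace(Sigma) = Σ λ_i = 25 + 19 + 14 = 58.

Step 2 — fraction explained by component i = λ_i / Σ λ:
  PC1: 25/58 = 0.431
  PC2: 19/58 = 0.3276
  PC3: 14/58 = 0.2414

Step 3 — cumulative fraction after k components = (λ_1 + ... + λ_k) / Σ λ:
  k = 1: 25/58 = 0.431
  k = 2: (25 + 19)/58 = 44/58 = 0.7586
  k = 3: (25 + 19 + 14)/58 = 58/58 = 1

Summary (fraction, with percent):

explained: PC1 0.431 (43.1%), PC2 0.3276 (32.76%), PC3 0.2414 (24.14%);  cumulative: 0.431, 0.7586, 1


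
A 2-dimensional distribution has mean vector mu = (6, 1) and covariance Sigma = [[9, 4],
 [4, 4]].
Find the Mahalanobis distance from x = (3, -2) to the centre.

Step 1 — centre the observation: (x - mu) = (-3, -3).

Step 2 — invert Sigma. det(Sigma) = 9·4 - (4)² = 20.
  Sigma^{-1} = (1/det) · [[d, -b], [-b, a]] = [[0.2, -0.2],
 [-0.2, 0.45]].

Step 3 — form the quadratic (x - mu)^T · Sigma^{-1} · (x - mu):
  Sigma^{-1} · (x - mu) = (0, -0.75).
  (x - mu)^T · [Sigma^{-1} · (x - mu)] = (-3)·(0) + (-3)·(-0.75) = 2.25.

Step 4 — take square root: d = √(2.25) ≈ 1.5.

d(x, mu) = √(2.25) ≈ 1.5


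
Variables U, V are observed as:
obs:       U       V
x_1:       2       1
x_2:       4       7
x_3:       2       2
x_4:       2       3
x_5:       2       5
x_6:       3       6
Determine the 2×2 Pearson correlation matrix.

Step 1 — column means:
  mean(U) = (2 + 4 + 2 + 2 + 2 + 3) / 6 = 15/6 = 2.5
  mean(V) = (1 + 7 + 2 + 3 + 5 + 6) / 6 = 24/6 = 4

Step 2 — sample variances and covariances s[i,j] = (1/(n-1)) · Σ_k (x_{k,i} - mean_i) · (x_{k,j} - mean_j), with n-1 = 5:
  s[U,U] = ((-0.5)·(-0.5) + (1.5)·(1.5) + (-0.5)·(-0.5) + (-0.5)·(-0.5) + (-0.5)·(-0.5) + (0.5)·(0.5)) / 5 = 3.5/5 = 0.7
  s[U,V] = ((-0.5)·(-3) + (1.5)·(3) + (-0.5)·(-2) + (-0.5)·(-1) + (-0.5)·(1) + (0.5)·(2)) / 5 = 8/5 = 1.6
  s[V,V] = ((-3)·(-3) + (3)·(3) + (-2)·(-2) + (-1)·(-1) + (1)·(1) + (2)·(2)) / 5 = 28/5 = 5.6
  Sample standard deviations s_i = √(s[i,i]):
  s(U) = √(0.7) = 0.8367
  s(V) = √(5.6) = 2.3664

Step 3 — r_{ij} = s_{ij} / (s_i · s_j):
  r[U,U] = 1 (diagonal).
  r[U,V] = 1.6 / (0.8367 · 2.3664) = 1.6 / 1.9799 = 0.8081
  r[V,V] = 1 (diagonal).

R is symmetric with unit diagonal. Assembling:

R = [[1, 0.8081],
 [0.8081, 1]]


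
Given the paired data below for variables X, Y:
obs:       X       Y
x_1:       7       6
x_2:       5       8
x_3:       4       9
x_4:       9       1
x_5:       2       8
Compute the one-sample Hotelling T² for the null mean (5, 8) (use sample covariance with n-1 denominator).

Step 1 — sample mean vector:
  mean(X) = (7 + 5 + 4 + 9 + 2) / 5 = 27/5 = 5.4
  mean(Y) = (6 + 8 + 9 + 1 + 8) / 5 = 32/5 = 6.4
  x̄ = (5.4, 6.4),  deviation x̄ - mu_0 = (5.4, 6.4) - (5, 8) = (0.4, -1.6).

Step 2 — sample covariance matrix, S[i,j] = (1/(n-1)) · Σ_k (x_{k,i} - mean_i) · (x_{k,j} - mean_j), divisor n-1 = 4:
  S[X,X] = ((1.6)·(1.6) + (-0.4)·(-0.4) + (-1.4)·(-1.4) + (3.6)·(3.6) + (-3.4)·(-3.4)) / 4 = 29.2/4 = 7.3
  S[X,Y] = ((1.6)·(-0.4) + (-0.4)·(1.6) + (-1.4)·(2.6) + (3.6)·(-5.4) + (-3.4)·(1.6)) / 4 = -29.8/4 = -7.45
  S[Y,Y] = ((-0.4)·(-0.4) + (1.6)·(1.6) + (2.6)·(2.6) + (-5.4)·(-5.4) + (1.6)·(1.6)) / 4 = 41.2/4 = 10.3
  S = [[7.3, -7.45],
 [-7.45, 10.3]].

Step 3 — invert S. det(S) = 7.3·10.3 - (-7.45)² = 19.6875.
  S^{-1} = (1/det) · [[d, -b], [-b, a]] = [[0.5232, 0.3784],
 [0.3784, 0.3708]].

Step 4 — quadratic form (x̄ - mu_0)^T · S^{-1} · (x̄ - mu_0):
  S^{-1} · (x̄ - mu_0) = (-0.3962, -0.4419),
  (x̄ - mu_0)^T · [...] = (0.4)·(-0.3962) + (-1.6)·(-0.4419) = 0.5486.

Step 5 — scale by n: T² = 5 · 0.5486 = 2.7429.

T² ≈ 2.7429


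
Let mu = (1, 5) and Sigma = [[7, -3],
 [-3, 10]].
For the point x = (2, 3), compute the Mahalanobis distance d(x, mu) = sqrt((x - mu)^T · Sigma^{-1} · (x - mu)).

Step 1 — centre the observation: (x - mu) = (1, -2).

Step 2 — invert Sigma. det(Sigma) = 7·10 - (-3)² = 61.
  Sigma^{-1} = (1/det) · [[d, -b], [-b, a]] = [[0.1639, 0.0492],
 [0.0492, 0.1148]].

Step 3 — form the quadratic (x - mu)^T · Sigma^{-1} · (x - mu):
  Sigma^{-1} · (x - mu) = (0.0656, -0.1803).
  (x - mu)^T · [Sigma^{-1} · (x - mu)] = (1)·(0.0656) + (-2)·(-0.1803) = 0.4262.

Step 4 — take square root: d = √(0.4262) ≈ 0.6529.

d(x, mu) = √(0.4262) ≈ 0.6529
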